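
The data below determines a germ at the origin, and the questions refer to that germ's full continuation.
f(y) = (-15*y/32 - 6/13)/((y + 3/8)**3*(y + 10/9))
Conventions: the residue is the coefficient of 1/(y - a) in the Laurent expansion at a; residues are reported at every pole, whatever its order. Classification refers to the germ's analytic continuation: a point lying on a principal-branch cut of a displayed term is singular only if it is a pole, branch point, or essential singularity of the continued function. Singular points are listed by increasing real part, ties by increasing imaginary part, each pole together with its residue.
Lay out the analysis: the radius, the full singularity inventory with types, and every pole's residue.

Radius of convergence at 0: 3/8.
At -10/9: a pole of order 1; residue -287712/1935401.
At -3/8: a pole of order 3; residue 287712/1935401.

Denominator factor (y + 3/8)^3: pole of order 3 at -3/8, modulus 3/8.
Denominator factor (y + 10/9): pole of order 1 at -10/9, modulus 10/9.
The radius of convergence is the smallest modulus among the singular points: 3/8.
At the order-1 pole -10/9 set g(y) = (y - (-10/9))*f(y) = (-15*y/32 - 6/13)/(y + 3/8)**3.
Simple pole: residue = g(a) at a = -10/9, which is -287712/1935401.
At the order-3 pole -3/8 set g(y) = (y - (-3/8))^3*f(y) = (-15*y/32 - 6/13)/(y + 10/9).
Order-3 pole: residue = g''(a)/2; g''(-3/8) = 575424/1935401, so the residue is 287712/1935401.
List the singular points by increasing real part (a conjugate pair: the negative imaginary part first).


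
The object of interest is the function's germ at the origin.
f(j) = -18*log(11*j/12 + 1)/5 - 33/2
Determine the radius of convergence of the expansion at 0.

The radius of convergence is 12/11.

Branch term (-18/5)*log(1 - j/(-12/11)): its argument vanishes at j = -12/11, a logarithmic branch point, modulus 12/11.
The radius of convergence is the smallest modulus among the singular points: 12/11.


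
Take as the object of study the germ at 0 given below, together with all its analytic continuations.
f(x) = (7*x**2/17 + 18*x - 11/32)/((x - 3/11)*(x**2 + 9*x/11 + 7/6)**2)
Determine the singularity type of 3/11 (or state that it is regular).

The point is a pole of order 1.

The denominator factor x - 3/11 vanishes at 3/11 and appears to the power 1; the numerator there equals 302525/65824, nonzero, and no other factor vanishes.
Hence a pole whose order is the multiplicity, 1.


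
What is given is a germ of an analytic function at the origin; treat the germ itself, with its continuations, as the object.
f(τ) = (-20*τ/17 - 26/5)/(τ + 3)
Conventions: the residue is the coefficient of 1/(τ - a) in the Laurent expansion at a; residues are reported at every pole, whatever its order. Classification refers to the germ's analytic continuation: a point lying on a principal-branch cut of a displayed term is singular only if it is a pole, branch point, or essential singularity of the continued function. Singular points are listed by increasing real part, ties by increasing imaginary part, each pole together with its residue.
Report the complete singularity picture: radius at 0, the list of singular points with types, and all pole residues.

Denominator factor (τ + 3): pole of order 1 at -3, modulus 3.
The radius of convergence is the smallest modulus among the singular points: 3.
At the order-1 pole -3 set g(τ) = (τ - (-3))*f(τ) = -20*τ/17 - 26/5.
Simple pole: residue = g(a) at a = -3, which is -142/85.

Radius of convergence at 0: 3.
At -3: a pole of order 1; residue -142/85.


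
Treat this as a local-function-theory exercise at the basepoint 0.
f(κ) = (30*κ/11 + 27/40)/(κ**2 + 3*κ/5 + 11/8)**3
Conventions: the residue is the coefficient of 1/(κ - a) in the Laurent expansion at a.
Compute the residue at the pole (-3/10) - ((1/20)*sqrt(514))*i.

The residue is -((118125/186720523)*sqrt(514))*i.

The factor κ**2 + 3*κ/5 + 11/8 splits as (κ - a)(κ - a') with a = (-3/10) - ((1/20)*sqrt(514))*i, a' = (-3/10) + ((1/20)*sqrt(514))*i. At the order-3 pole a set g(κ) = (κ - a)^3*f(κ) = [30*κ/11 + 27/40] / (κ - a')^3.
Order-3 pole: residue = g''(a)/2; g''((-3/10) - ((1/20)*sqrt(514))*i) = -((236250/186720523)*sqrt(514))*i, so the residue is -((118125/186720523)*sqrt(514))*i.


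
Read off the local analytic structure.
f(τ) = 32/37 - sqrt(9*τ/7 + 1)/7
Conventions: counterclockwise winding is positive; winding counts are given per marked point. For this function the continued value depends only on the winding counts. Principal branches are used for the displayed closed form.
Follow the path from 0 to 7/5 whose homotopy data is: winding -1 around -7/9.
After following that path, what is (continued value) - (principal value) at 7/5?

Continued minus principal equals (2/35)*sqrt(70).

The rational part is single-valued and drops out of the difference; each branch term changes only by its own monodromy.
(-1/7)*sqrt(1 - τ/(-7/9)): winding -1 is odd, the square root flips sign, contributing -2*(-1/7)*sqrt(1 - (7/5)/(-7/9)) = -2*(-1/7)*sqrt(14/5) = (2/35)*sqrt(70).
Summing the contributions at τ = 7/5 gives (2/35)*sqrt(70).


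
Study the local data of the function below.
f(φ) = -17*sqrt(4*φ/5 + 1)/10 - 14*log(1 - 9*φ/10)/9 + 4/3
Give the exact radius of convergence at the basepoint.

The radius of convergence is 10/9.

Branch term (-14/9)*log(1 - φ/(10/9)): its argument vanishes at φ = 10/9, a logarithmic branch point, modulus 10/9.
Branch term (-17/10)*sqrt(1 - φ/(-5/4)): its argument vanishes at φ = -5/4, a square-root branch point, modulus 5/4.
The radius of convergence is the smallest modulus among the singular points: 10/9.


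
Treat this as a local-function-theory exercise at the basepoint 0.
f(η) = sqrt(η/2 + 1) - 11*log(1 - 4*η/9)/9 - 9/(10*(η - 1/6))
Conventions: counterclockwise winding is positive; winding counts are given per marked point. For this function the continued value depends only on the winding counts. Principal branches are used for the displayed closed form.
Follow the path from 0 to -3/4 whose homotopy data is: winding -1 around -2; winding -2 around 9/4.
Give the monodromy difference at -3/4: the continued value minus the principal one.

The rational part is single-valued and drops out of the difference; each branch term changes only by its own monodromy.
(1)*sqrt(1 - η/(-2)): winding -1 is odd, the square root flips sign, contributing -2*(1)*sqrt(1 - (-3/4)/(-2)) = -2*(1)*sqrt(5/8) = -(1/2)*sqrt(10).
(-11/9)*log(1 - η/(9/4)): each positive loop around 9/4 adds 2*pi*i to the log, so winding -2 contributes (-11/9)*(-2)*2*pi*i = (44/9)*pi*i.
Summing the contributions at η = -3/4 gives (-(1/2)*sqrt(10)) + ((44/9)*pi)*i.

Continued minus principal equals (-(1/2)*sqrt(10)) + ((44/9)*pi)*i.


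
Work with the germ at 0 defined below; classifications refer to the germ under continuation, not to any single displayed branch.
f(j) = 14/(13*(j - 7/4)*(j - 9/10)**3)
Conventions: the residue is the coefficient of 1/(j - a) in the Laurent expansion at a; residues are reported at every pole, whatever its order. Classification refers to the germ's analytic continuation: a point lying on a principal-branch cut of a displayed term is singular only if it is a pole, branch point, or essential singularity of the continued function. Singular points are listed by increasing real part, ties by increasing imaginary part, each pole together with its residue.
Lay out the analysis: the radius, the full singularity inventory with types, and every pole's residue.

Radius of convergence at 0: 9/10.
At 9/10: a pole of order 3; residue -112000/63869.
At 7/4: a pole of order 1; residue 112000/63869.

Denominator factor (j - 7/4): pole of order 1 at 7/4, modulus 7/4.
Denominator factor (j - 9/10)^3: pole of order 3 at 9/10, modulus 9/10.
The radius of convergence is the smallest modulus among the singular points: 9/10.
At the order-3 pole 9/10 set g(j) = (j - (9/10))^3*f(j) = 14/(13*(j - 7/4)).
Order-3 pole: residue = g''(a)/2; g''(9/10) = -224000/63869, so the residue is -112000/63869.
At the order-1 pole 7/4 set g(j) = (j - (7/4))*f(j) = 14/(13*(j - 9/10)**3).
Simple pole: residue = g(a) at a = 7/4, which is 112000/63869.
List the singular points by increasing real part (a conjugate pair: the negative imaginary part first).


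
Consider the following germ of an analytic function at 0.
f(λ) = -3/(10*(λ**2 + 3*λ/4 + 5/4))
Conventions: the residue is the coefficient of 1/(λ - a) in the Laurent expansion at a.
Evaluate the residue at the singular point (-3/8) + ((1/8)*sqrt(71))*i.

The residue is ((6/355)*sqrt(71))*i.

The factor λ**2 + 3*λ/4 + 5/4 splits as (λ - a)(λ - a') with a = (-3/8) + ((1/8)*sqrt(71))*i, a' = (-3/8) - ((1/8)*sqrt(71))*i. At the order-1 pole a set g(λ) = (λ - a)*f(λ) = [-3/10] / (λ - a').
Simple pole: residue = g(a) at a = (-3/8) + ((1/8)*sqrt(71))*i, which is ((6/355)*sqrt(71))*i.


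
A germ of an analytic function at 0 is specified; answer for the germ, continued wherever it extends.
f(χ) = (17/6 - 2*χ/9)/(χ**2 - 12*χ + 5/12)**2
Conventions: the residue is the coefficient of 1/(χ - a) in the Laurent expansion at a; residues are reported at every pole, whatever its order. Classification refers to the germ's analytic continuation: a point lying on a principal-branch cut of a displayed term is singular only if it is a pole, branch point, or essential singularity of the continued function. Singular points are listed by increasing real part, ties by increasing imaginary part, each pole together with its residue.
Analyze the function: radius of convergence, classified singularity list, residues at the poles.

Radius of convergence at 0: 6 - (1/6)*sqrt(1281).
At 6 - (1/6)*sqrt(1281): a pole of order 2; residue (9/182329)*sqrt(1281).
At 6 + (1/6)*sqrt(1281): a pole of order 2; residue -(9/182329)*sqrt(1281).

Denominator factor (χ**2 - 12*χ + 5/12)^2: discriminant 427/3, real irrational roots 6 + (1/6)*sqrt(1281) and 6 - (1/6)*sqrt(1281); poles of order 2, moduli 6 + (1/6)*sqrt(1281) and 6 - (1/6)*sqrt(1281).
The radius of convergence is the smallest modulus among the singular points: 6 - (1/6)*sqrt(1281).
The factor χ**2 - 12*χ + 5/12 splits as (χ - a)(χ - a') with a = 6 - (1/6)*sqrt(1281), a' = 6 + (1/6)*sqrt(1281). At the order-2 pole a set g(χ) = (χ - a)^2*f(χ) = [17/6 - 2*χ/9] / (χ - a')^2.
Order-2 pole: residue = g'(a); g'(6 - (1/6)*sqrt(1281)) = (9/182329)*sqrt(1281), so the residue is (9/182329)*sqrt(1281).
The factor χ**2 - 12*χ + 5/12 splits as (χ - a)(χ - a') with a = 6 + (1/6)*sqrt(1281), a' = 6 - (1/6)*sqrt(1281). At the order-2 pole a set g(χ) = (χ - a)^2*f(χ) = [17/6 - 2*χ/9] / (χ - a')^2.
Order-2 pole: residue = g'(a); g'(6 + (1/6)*sqrt(1281)) = -(9/182329)*sqrt(1281), so the residue is -(9/182329)*sqrt(1281).
List the singular points by increasing real part (a conjugate pair: the negative imaginary part first).


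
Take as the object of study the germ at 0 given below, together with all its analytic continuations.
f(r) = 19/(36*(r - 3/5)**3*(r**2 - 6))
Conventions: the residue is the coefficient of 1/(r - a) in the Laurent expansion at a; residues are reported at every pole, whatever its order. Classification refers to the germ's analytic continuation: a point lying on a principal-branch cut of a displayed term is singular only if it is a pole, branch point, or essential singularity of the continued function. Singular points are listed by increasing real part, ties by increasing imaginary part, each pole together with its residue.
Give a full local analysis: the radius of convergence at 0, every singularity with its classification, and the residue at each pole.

Radius of convergence at 0: 3/5.
At -sqrt(6): a pole of order 1; residue 700625/67277304 - (40375/14950512)*sqrt(6).
At 3/5: a pole of order 3; residue -700625/33638652.
At sqrt(6): a pole of order 1; residue 700625/67277304 + (40375/14950512)*sqrt(6).

Denominator factor (r**2 - 6): discriminant 24, real irrational roots sqrt(6) and -sqrt(6); poles of order 1, moduli sqrt(6) and sqrt(6).
Denominator factor (r - 3/5)^3: pole of order 3 at 3/5, modulus 3/5.
The radius of convergence is the smallest modulus among the singular points: 3/5.
The factor r**2 - 6 splits as (r - a)(r - a') with a = -sqrt(6), a' = sqrt(6). At the order-1 pole a set g(r) = (r - a)*f(r) = [19/(36*(r - 3/5)**3)] / (r - a').
Simple pole: residue = g(a) at a = -sqrt(6), which is 700625/67277304 - (40375/14950512)*sqrt(6).
At the order-3 pole 3/5 set g(r) = (r - (3/5))^3*f(r) = 19/(36*(r**2 - 6)).
Order-3 pole: residue = g''(a)/2; g''(3/5) = -700625/16819326, so the residue is -700625/33638652.
The factor r**2 - 6 splits as (r - a)(r - a') with a = sqrt(6), a' = -sqrt(6). At the order-1 pole a set g(r) = (r - a)*f(r) = [19/(36*(r - 3/5)**3)] / (r - a').
Simple pole: residue = g(a) at a = sqrt(6), which is 700625/67277304 + (40375/14950512)*sqrt(6).
List the singular points by increasing real part (a conjugate pair: the negative imaginary part first).


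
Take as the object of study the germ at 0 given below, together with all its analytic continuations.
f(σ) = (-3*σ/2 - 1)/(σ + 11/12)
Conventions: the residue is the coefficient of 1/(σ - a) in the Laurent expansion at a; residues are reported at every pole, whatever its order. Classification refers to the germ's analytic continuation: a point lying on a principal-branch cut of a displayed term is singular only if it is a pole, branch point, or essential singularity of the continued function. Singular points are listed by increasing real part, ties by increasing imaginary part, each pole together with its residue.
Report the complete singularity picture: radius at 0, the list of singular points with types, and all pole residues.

Denominator factor (σ + 11/12): pole of order 1 at -11/12, modulus 11/12.
The radius of convergence is the smallest modulus among the singular points: 11/12.
At the order-1 pole -11/12 set g(σ) = (σ - (-11/12))*f(σ) = -3*σ/2 - 1.
Simple pole: residue = g(a) at a = -11/12, which is 3/8.

Radius of convergence at 0: 11/12.
At -11/12: a pole of order 1; residue 3/8.


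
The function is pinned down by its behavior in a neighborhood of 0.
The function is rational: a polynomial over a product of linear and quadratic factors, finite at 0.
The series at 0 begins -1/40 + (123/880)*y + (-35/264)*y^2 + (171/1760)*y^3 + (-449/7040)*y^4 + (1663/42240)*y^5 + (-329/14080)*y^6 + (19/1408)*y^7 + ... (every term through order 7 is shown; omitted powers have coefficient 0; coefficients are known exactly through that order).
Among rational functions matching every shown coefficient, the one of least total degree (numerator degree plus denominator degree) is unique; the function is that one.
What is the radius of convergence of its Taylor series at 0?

The radius of convergence is 2.

No rational of total degree below 5 reproduces all 8 coefficients; solving the [2/3] Pade equations on them gives f(y) = (7*y**2/15 + 9*y/11 - 1/5)/(y + 2)**3, whose expansion matches every shown term.
Denominator factor (y + 2)^3: pole of order 3 at -2, modulus 2.
The radius of convergence is the smallest modulus among the singular points: 2.


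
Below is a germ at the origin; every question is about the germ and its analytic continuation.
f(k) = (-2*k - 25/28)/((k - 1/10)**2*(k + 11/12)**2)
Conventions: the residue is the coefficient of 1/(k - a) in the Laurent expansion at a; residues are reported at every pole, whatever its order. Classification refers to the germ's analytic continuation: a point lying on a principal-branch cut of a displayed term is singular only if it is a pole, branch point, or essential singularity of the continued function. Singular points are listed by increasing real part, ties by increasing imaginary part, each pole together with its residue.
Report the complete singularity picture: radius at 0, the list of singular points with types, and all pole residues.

Denominator factor (k + 11/12)^2: pole of order 2 at -11/12, modulus 11/12.
Denominator factor (k - 1/10)^2: pole of order 2 at 1/10, modulus 1/10.
The radius of convergence is the smallest modulus among the singular points: 1/10.
At the order-2 pole -11/12 set g(k) = (k - (-11/12))^2*f(k) = (-2*k - 25/28)/(k - 1/10)**2.
Order-2 pole: residue = g'(a); g'(-11/12) = -230400/1588867, so the residue is -230400/1588867.
At the order-2 pole 1/10 set g(k) = (k - (1/10))^2*f(k) = (-2*k - 25/28)/(k + 11/12)**2.
Order-2 pole: residue = g'(a); g'(1/10) = 230400/1588867, so the residue is 230400/1588867.
List the singular points by increasing real part (a conjugate pair: the negative imaginary part first).

Radius of convergence at 0: 1/10.
At -11/12: a pole of order 2; residue -230400/1588867.
At 1/10: a pole of order 2; residue 230400/1588867.


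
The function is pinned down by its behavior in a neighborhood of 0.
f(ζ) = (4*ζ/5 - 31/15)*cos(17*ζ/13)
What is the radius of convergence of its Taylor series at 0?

The radius of convergence is infinite.

The factor cos(17*ζ/13) is entire and contributes no finite singular point.
The polynomial part has no poles.
No finite singular points: the Taylor series at 0 converges everywhere.


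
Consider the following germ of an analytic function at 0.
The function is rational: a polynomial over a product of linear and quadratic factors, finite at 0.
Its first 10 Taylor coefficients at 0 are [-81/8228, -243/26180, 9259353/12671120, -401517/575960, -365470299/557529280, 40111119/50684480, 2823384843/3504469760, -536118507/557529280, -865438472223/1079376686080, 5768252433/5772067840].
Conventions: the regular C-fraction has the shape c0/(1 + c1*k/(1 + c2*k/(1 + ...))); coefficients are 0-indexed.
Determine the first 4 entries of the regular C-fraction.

The regular C-fraction coefficients are [-81/8228, -33/35, 4048871/50820, -451819044635/5878960692].

Taylor coefficients (read off): a_0 = -81/8228, a_1 = -243/26180, a_2 = 9259353/12671120, a_3 = -401517/575960.
c0 = a_0 = -81/8228. Peel one level at a time: if S = 1 + c*k/S' with S'(0) = 1, then c is the k-coefficient of S and S' = c*k/(S - 1).
S_1 = c0/f = 1 + (-33/35)*k + (4048871/53900)*k^2 + ...; c1 = -33/35.
S_2 = c1*k/(S_1 - 1) = 1 + (4048871/50820)*k + (12909115561/2108304)*k^2 + ...; c2 = 4048871/50820.
S_3 = c2*k/(S_2 - 1) = 1 + (-451819044635/5878960692)*k + ...; c3 = -451819044635/5878960692.


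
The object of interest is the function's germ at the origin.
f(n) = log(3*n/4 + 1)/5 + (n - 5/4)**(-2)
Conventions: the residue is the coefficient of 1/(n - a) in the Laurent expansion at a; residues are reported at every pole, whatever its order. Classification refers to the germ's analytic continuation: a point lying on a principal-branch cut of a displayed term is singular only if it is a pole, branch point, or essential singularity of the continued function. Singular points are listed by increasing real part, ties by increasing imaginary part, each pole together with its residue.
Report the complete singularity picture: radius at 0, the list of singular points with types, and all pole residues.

Radius of convergence at 0: 5/4.
At -4/3: a logarithmic branch point.
At 5/4: a pole of order 2; residue 0.

Denominator factor (n - 5/4)^2: pole of order 2 at 5/4, modulus 5/4.
Branch term (1/5)*log(1 - n/(-4/3)): its argument vanishes at n = -4/3, a logarithmic branch point, modulus 4/3.
The radius of convergence is the smallest modulus among the singular points: 5/4.
The branch term is analytic at 5/4 and contributes nothing to the residue; only the rational part matters.
At the order-2 pole 5/4 set g(n) = (n - (5/4))^2*(rational part) = 1.
Order-2 pole: residue = g'(a); g'(5/4) = 0, so the residue is 0.
List the singular points by increasing real part (a conjugate pair: the negative imaginary part first).


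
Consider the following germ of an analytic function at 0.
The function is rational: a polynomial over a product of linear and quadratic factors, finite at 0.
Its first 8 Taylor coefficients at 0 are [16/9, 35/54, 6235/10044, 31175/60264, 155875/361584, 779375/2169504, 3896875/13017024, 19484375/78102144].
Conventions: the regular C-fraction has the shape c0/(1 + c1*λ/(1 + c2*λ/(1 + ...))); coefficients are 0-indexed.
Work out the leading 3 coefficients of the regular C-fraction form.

Taylor coefficients (read off): a_0 = 16/9, a_1 = 35/54, a_2 = 6235/10044.
c0 = a_0 = 16/9. Peel one level at a time: if S = 1 + c*λ/S' with S'(0) = 1, then c is the λ-coefficient of S and S' = c*λ/(S - 1).
S_1 = c0/f = 1 + (-35/96)*λ + (-6865/31744)*λ^2 + ...; c1 = -35/96.
S_2 = c1*λ/(S_1 - 1) = 1 + (-4119/6944)*λ + ...; c2 = -4119/6944.

The regular C-fraction coefficients are [16/9, -35/96, -4119/6944].


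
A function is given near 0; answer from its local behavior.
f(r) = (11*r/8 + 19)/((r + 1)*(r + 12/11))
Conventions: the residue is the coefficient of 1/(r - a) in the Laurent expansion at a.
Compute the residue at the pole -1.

At the order-1 pole -1 set g(r) = (r - (-1))*f(r) = (11*r/8 + 19)/(r + 12/11).
Simple pole: residue = g(a) at a = -1, which is 1551/8.

The residue is 1551/8.


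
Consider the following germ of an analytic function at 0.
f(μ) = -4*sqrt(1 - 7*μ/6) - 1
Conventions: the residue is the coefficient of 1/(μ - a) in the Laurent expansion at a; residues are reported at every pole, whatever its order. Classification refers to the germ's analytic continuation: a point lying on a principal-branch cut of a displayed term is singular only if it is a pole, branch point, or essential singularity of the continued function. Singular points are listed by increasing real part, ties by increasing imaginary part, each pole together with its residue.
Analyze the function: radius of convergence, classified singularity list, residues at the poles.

Branch term (-4)*sqrt(1 - μ/(6/7)): its argument vanishes at μ = 6/7, a square-root branch point, modulus 6/7.
The radius of convergence is the smallest modulus among the singular points: 6/7.

Radius of convergence at 0: 6/7.
At 6/7: an algebraic (square-root) branch point.


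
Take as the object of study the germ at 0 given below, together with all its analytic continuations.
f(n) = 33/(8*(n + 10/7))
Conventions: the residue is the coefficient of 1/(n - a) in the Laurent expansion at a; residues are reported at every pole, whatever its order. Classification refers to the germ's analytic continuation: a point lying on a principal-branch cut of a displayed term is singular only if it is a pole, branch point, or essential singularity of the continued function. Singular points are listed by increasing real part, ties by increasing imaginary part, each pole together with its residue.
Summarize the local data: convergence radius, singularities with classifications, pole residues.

Denominator factor (n + 10/7): pole of order 1 at -10/7, modulus 10/7.
The radius of convergence is the smallest modulus among the singular points: 10/7.
At the order-1 pole -10/7 set g(n) = (n - (-10/7))*f(n) = 33/8.
Simple pole: residue = g(a) at a = -10/7, which is 33/8.

Radius of convergence at 0: 10/7.
At -10/7: a pole of order 1; residue 33/8.


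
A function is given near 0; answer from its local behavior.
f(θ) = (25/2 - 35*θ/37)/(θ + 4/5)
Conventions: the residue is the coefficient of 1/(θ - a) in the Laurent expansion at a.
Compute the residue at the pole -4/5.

The residue is 981/74.

At the order-1 pole -4/5 set g(θ) = (θ - (-4/5))*f(θ) = 25/2 - 35*θ/37.
Simple pole: residue = g(a) at a = -4/5, which is 981/74.


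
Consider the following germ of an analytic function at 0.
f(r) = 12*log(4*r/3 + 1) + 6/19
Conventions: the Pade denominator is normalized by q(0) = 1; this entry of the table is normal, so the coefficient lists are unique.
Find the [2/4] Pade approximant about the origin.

Taylor coefficients needed (expand at 0): a_0 = 6/19, a_1 = 16, a_2 = -32/3, a_3 = 256/27, a_4 = -256/27, a_5 = 4096/405, a_6 = -8192/729.
Write the denominator as Q(r) = 1 + q1*r + q2*r^2 + q3*r^3 + q4*r^4. Requiring Q*f - P = O(r^7) with deg P <= 2 kills the coefficients of r^3..r^6 in Q*f:
  r^3: a_3 + q1*a_2 + q2*a_1 + q3*a_0 = 0, i.e. 256/27 + (-32/3)*q1 + (16)*q2 + (6/19)*q3 = 0.
  r^4: a_4 + q1*a_3 + q2*a_2 + q3*a_1 + q4*a_0 = 0, i.e. -256/27 + (256/27)*q1 + (-32/3)*q2 + (16)*q3 + (6/19)*q4 = 0.
  r^5: a_5 + q1*a_4 + q2*a_3 + q3*a_2 + q4*a_1 = 0, i.e. 4096/405 + (-256/27)*q1 + (256/27)*q2 + (-32/3)*q3 + (16)*q4 = 0.
  r^6: a_6 + q1*a_5 + q2*a_4 + q3*a_3 + q4*a_2 = 0, i.e. -8192/729 + (4096/405)*q1 + (-256/27)*q2 + (256/27)*q3 + (-32/3)*q4 = 0.
Solving this linear system: q1 = 406648/251739, q2 = 1831888/3776085, q3 = -469376/11328255, q4 = 1023872/101954295.
The numerator is Q*f truncated at degree 2: P0 = a_0 = 6/19; P1 = a_1 + q1*a_0 = 26322848/1594347; P2 = a_2 + q1*a_1 + q2*a_0 = 366673216/23915205.

The Pade approximant has numerator coefficients [6/19, 26322848/1594347, 366673216/23915205]; denominator coefficients [1, 406648/251739, 1831888/3776085, -469376/11328255, 1023872/101954295].


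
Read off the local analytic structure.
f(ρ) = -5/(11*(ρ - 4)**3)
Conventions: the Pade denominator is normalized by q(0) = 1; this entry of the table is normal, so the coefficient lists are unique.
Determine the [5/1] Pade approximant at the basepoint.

Taylor coefficients needed (expand at 0): a_0 = 5/704, a_1 = 15/2816, a_2 = 15/5632, a_3 = 25/22528, a_4 = 75/180224, a_5 = 105/720896, a_6 = 35/720896.
Write the denominator as Q(ρ) = 1 + q1*ρ. Requiring Q*f - P = O(ρ^7) with deg P <= 5 kills the coefficients of ρ^6..ρ^6 in Q*f:
  ρ^6: a_6 + q1*a_5 = 0, i.e. 35/720896 + (105/720896)*q1 = 0.
Solving this linear system: q1 = -1/3.
The numerator is Q*f truncated at degree 5: P0 = a_0 = 5/704; P1 = a_1 + q1*a_0 = 25/8448; P2 = a_2 + q1*a_1 = 5/5632; P3 = a_3 + q1*a_2 = 5/22528; P4 = a_4 + q1*a_3 = 25/540672; P5 = a_5 + q1*a_4 = 5/720896.

The Pade approximant has numerator coefficients [5/704, 25/8448, 5/5632, 5/22528, 25/540672, 5/720896]; denominator coefficients [1, -1/3].


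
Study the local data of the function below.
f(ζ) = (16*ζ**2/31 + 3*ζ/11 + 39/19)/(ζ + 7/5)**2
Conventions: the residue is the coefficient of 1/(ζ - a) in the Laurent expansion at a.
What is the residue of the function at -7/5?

The residue is -1999/1705.

At the order-2 pole -7/5 set g(ζ) = (ζ - (-7/5))^2*f(ζ) = 16*ζ**2/31 + 3*ζ/11 + 39/19.
Order-2 pole: residue = g'(a); g'(-7/5) = -1999/1705, so the residue is -1999/1705.


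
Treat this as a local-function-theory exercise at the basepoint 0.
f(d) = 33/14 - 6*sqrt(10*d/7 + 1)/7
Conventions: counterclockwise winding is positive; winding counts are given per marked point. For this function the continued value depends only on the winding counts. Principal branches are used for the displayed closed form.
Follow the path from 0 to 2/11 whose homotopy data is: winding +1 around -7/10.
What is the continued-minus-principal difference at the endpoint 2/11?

The rational part is single-valued and drops out of the difference; each branch term changes only by its own monodromy.
(-6/7)*sqrt(1 - d/(-7/10)): winding +1 is odd, the square root flips sign, contributing -2*(-6/7)*sqrt(1 - (2/11)/(-7/10)) = -2*(-6/7)*sqrt(97/77) = (12/539)*sqrt(7469).
Summing the contributions at d = 2/11 gives (12/539)*sqrt(7469).

Continued minus principal equals (12/539)*sqrt(7469).


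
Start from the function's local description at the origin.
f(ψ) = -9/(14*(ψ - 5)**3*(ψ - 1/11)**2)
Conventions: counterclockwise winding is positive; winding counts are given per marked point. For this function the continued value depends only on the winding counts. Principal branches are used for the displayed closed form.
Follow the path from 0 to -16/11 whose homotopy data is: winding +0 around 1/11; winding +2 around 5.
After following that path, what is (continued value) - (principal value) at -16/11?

Continued minus principal equals 0.

The function is rational, hence single-valued: continuing it around any pole returns the same value, so the difference is 0.


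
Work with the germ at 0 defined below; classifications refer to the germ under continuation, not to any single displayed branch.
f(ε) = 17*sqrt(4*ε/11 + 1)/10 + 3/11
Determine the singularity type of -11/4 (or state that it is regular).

The point is an algebraic (square-root) branch point.

The term (17/10)*sqrt(1 - ε/(-11/4)) has argument 1 - -11/4/(-11/4) = 0 at -11/4: a square-root (algebraic, two-sheeted) branch point; the remaining terms are analytic or single-valued there.


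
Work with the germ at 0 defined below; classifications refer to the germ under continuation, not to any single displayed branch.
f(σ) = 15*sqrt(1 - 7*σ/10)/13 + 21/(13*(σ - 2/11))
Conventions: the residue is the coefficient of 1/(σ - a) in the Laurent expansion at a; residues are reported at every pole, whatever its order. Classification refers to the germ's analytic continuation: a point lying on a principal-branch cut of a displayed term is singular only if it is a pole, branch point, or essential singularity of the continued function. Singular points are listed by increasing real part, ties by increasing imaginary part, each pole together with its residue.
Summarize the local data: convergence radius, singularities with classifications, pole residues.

Denominator factor (σ - 2/11): pole of order 1 at 2/11, modulus 2/11.
Branch term (15/13)*sqrt(1 - σ/(10/7)): its argument vanishes at σ = 10/7, a square-root branch point, modulus 10/7.
The radius of convergence is the smallest modulus among the singular points: 2/11.
The branch term is analytic at 2/11 and contributes nothing to the residue; only the rational part matters.
At the order-1 pole 2/11 set g(σ) = (σ - (2/11))*(rational part) = 21/13.
Simple pole: residue = g(a) at a = 2/11, which is 21/13.
List the singular points by increasing real part (a conjugate pair: the negative imaginary part first).

Radius of convergence at 0: 2/11.
At 2/11: a pole of order 1; residue 21/13.
At 10/7: an algebraic (square-root) branch point.


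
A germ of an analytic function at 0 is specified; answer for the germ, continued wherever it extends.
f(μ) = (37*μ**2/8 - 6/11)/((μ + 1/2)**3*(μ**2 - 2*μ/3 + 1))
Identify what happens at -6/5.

Denominator factors: μ + 1/2 = -7/10 at μ = -6/5; μ**2 - 2*μ/3 + 1 = 81/25 at μ = -6/5 — none vanishes.
So the germ continues analytically to -6/5.

The point is a regular point.


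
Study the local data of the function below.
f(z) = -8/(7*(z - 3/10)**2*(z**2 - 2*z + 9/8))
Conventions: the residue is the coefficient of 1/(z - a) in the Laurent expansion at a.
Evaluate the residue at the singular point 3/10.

At the order-2 pole 3/10 set g(z) = (z - (3/10))^2*f(z) = -8/(7*(z**2 - 2*z + 9/8)).
Order-2 pole: residue = g'(a); g'(3/10) = -64000/15129, so the residue is -64000/15129.

The residue is -64000/15129.


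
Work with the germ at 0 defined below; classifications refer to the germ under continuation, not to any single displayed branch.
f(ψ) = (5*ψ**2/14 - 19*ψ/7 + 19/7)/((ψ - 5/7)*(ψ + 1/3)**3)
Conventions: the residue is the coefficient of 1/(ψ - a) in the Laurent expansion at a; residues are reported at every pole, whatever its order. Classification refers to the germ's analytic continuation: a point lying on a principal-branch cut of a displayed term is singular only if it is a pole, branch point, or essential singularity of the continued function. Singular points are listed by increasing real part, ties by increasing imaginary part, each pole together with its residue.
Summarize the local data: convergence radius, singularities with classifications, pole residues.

Radius of convergence at 0: 1/3.
At -1/3: a pole of order 3; residue -17739/21296.
At 5/7: a pole of order 1; residue 17739/21296.

Denominator factor (ψ - 5/7): pole of order 1 at 5/7, modulus 5/7.
Denominator factor (ψ + 1/3)^3: pole of order 3 at -1/3, modulus 1/3.
The radius of convergence is the smallest modulus among the singular points: 1/3.
At the order-3 pole -1/3 set g(ψ) = (ψ - (-1/3))^3*f(ψ) = (5*ψ**2/14 - 19*ψ/7 + 19/7)/(ψ - 5/7).
Order-3 pole: residue = g''(a)/2; g''(-1/3) = -17739/10648, so the residue is -17739/21296.
At the order-1 pole 5/7 set g(ψ) = (ψ - (5/7))*f(ψ) = (5*ψ**2/14 - 19*ψ/7 + 19/7)/(ψ + 1/3)**3.
Simple pole: residue = g(a) at a = 5/7, which is 17739/21296.
List the singular points by increasing real part (a conjugate pair: the negative imaginary part first).


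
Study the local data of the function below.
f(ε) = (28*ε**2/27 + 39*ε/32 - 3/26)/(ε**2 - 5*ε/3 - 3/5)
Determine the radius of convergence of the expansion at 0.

Denominator factor (ε**2 - 5*ε/3 - 3/5): discriminant 233/45, real irrational roots 5/6 + (1/30)*sqrt(1165) and 5/6 - (1/30)*sqrt(1165); poles of order 1, moduli 5/6 + (1/30)*sqrt(1165) and -5/6 + (1/30)*sqrt(1165).
The radius of convergence is the smallest modulus among the singular points: -5/6 + (1/30)*sqrt(1165).

The radius of convergence is -5/6 + (1/30)*sqrt(1165).


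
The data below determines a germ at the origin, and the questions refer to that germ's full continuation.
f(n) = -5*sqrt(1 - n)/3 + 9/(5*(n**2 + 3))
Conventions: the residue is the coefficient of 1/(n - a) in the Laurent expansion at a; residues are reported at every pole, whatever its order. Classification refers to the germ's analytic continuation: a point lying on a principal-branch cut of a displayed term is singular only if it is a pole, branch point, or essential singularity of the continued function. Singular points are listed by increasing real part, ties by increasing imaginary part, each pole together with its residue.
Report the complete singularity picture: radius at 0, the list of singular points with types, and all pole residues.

Radius of convergence at 0: 1.
At -(sqrt(3))*i: a pole of order 1; residue ((3/10)*sqrt(3))*i.
At (sqrt(3))*i: a pole of order 1; residue -((3/10)*sqrt(3))*i.
At 1: an algebraic (square-root) branch point.

Denominator factor (n**2 + 3): discriminant -12, complex-conjugate roots (sqrt(3))*i and -(sqrt(3))*i; poles of order 1, moduli sqrt(3) and sqrt(3).
Branch term (-5/3)*sqrt(1 - n/(1)): its argument vanishes at n = 1, a square-root branch point, modulus 1.
The radius of convergence is the smallest modulus among the singular points: 1.
The branch term is analytic at -(sqrt(3))*i and contributes nothing to the residue; only the rational part matters.
The factor n**2 + 3 splits as (n - a)(n - a') with a = -(sqrt(3))*i, a' = (sqrt(3))*i. At the order-1 pole a set g(n) = (n - a)*(rational part) = [9/5] / (n - a').
Simple pole: residue = g(a) at a = -(sqrt(3))*i, which is ((3/10)*sqrt(3))*i.
The branch term is analytic at (sqrt(3))*i and contributes nothing to the residue; only the rational part matters.
The factor n**2 + 3 splits as (n - a)(n - a') with a = (sqrt(3))*i, a' = -(sqrt(3))*i. At the order-1 pole a set g(n) = (n - a)*(rational part) = [9/5] / (n - a').
Simple pole: residue = g(a) at a = (sqrt(3))*i, which is -((3/10)*sqrt(3))*i.
List the singular points by increasing real part (a conjugate pair: the negative imaginary part first).


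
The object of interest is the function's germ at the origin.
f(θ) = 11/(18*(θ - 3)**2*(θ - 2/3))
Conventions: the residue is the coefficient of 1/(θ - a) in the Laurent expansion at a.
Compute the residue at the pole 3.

The residue is -11/98.

At the order-2 pole 3 set g(θ) = (θ - (3))^2*f(θ) = 11/(18*(θ - 2/3)).
Order-2 pole: residue = g'(a); g'(3) = -11/98, so the residue is -11/98.


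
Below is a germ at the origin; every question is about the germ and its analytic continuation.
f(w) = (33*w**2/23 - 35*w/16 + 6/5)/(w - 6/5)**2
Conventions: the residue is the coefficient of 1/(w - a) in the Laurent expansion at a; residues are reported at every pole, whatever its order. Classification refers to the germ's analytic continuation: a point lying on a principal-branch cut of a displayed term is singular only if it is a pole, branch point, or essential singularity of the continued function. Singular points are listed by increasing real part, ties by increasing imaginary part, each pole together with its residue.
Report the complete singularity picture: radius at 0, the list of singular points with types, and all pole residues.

Denominator factor (w - 6/5)^2: pole of order 2 at 6/5, modulus 6/5.
The radius of convergence is the smallest modulus among the singular points: 6/5.
At the order-2 pole 6/5 set g(w) = (w - (6/5))^2*f(w) = 33*w**2/23 - 35*w/16 + 6/5.
Order-2 pole: residue = g'(a); g'(6/5) = 2311/1840, so the residue is 2311/1840.

Radius of convergence at 0: 6/5.
At 6/5: a pole of order 2; residue 2311/1840.


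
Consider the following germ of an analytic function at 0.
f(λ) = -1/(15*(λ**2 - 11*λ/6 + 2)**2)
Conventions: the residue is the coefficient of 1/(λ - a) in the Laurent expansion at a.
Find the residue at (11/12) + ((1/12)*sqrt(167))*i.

The factor λ**2 - 11*λ/6 + 2 splits as (λ - a)(λ - a') with a = (11/12) + ((1/12)*sqrt(167))*i, a' = (11/12) - ((1/12)*sqrt(167))*i. At the order-2 pole a set g(λ) = (λ - a)^2*f(λ) = [-1/15] / (λ - a')^2.
Order-2 pole: residue = g'(a); g'((11/12) + ((1/12)*sqrt(167))*i) = ((144/139445)*sqrt(167))*i, so the residue is ((144/139445)*sqrt(167))*i.

The residue is ((144/139445)*sqrt(167))*i.


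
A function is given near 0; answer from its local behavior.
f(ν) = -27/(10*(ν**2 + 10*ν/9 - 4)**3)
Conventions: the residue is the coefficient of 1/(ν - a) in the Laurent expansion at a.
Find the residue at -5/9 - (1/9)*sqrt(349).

The residue is (4782969/6801367840)*sqrt(349).

The factor ν**2 + 10*ν/9 - 4 splits as (ν - a)(ν - a') with a = -5/9 - (1/9)*sqrt(349), a' = -5/9 + (1/9)*sqrt(349). At the order-3 pole a set g(ν) = (ν - a)^3*f(ν) = [-27/10] / (ν - a')^3.
Order-3 pole: residue = g''(a)/2; g''(-5/9 - (1/9)*sqrt(349)) = (4782969/3400683920)*sqrt(349), so the residue is (4782969/6801367840)*sqrt(349).


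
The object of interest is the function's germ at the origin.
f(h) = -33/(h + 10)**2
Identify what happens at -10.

The denominator factor h + 10 vanishes at -10 and appears to the power 2; the numerator there equals -33, nonzero, and no other factor vanishes.
Hence a pole whose order is the multiplicity, 2.

The point is a pole of order 2.


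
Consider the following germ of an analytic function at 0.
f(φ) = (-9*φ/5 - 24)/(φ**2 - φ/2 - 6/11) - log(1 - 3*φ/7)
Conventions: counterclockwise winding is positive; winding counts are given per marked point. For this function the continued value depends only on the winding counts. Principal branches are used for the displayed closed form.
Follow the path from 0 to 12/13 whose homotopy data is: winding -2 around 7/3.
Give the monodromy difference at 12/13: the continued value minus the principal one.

The rational part is single-valued and drops out of the difference; each branch term changes only by its own monodromy.
(-1)*log(1 - φ/(7/3)): each positive loop around 7/3 adds 2*pi*i to the log, so winding -2 contributes (-1)*(-2)*2*pi*i = (4)*pi*i.
Summing the contributions at φ = 12/13 gives (4)*pi*i.

Continued minus principal equals (4)*pi*i.


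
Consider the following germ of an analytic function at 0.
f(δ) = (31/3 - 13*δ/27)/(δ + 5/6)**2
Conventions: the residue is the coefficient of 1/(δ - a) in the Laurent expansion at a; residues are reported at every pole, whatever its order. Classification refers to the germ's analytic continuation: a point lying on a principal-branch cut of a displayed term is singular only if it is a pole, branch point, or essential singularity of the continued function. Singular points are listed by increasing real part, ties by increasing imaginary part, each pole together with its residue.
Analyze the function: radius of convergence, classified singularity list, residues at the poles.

Denominator factor (δ + 5/6)^2: pole of order 2 at -5/6, modulus 5/6.
The radius of convergence is the smallest modulus among the singular points: 5/6.
At the order-2 pole -5/6 set g(δ) = (δ - (-5/6))^2*f(δ) = 31/3 - 13*δ/27.
Order-2 pole: residue = g'(a); g'(-5/6) = -13/27, so the residue is -13/27.

Radius of convergence at 0: 5/6.
At -5/6: a pole of order 2; residue -13/27.


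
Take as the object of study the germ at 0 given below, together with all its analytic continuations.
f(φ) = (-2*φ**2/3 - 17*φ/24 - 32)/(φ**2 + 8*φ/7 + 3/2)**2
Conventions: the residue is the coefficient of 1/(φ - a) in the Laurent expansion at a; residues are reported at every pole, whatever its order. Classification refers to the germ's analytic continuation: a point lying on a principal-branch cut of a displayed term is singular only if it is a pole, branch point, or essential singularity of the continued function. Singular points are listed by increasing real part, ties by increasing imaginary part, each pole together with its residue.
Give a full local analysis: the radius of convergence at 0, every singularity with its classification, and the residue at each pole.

Radius of convergence at 0: (1/2)*sqrt(6).
At (-4/7) - ((1/14)*sqrt(230))*i: a pole of order 2; residue -((67081/158700)*sqrt(230))*i.
At (-4/7) + ((1/14)*sqrt(230))*i: a pole of order 2; residue ((67081/158700)*sqrt(230))*i.
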